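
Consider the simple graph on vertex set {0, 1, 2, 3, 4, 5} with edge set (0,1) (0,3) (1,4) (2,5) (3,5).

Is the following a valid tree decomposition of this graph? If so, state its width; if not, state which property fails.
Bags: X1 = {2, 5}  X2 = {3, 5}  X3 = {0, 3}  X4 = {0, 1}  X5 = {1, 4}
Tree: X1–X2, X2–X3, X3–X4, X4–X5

Every vertex of G appears in some bag (union = {0, 1, 2, 3, 4, 5}); every edge is covered by a bag; and for each vertex v the set of bags containing v is connected in the bag tree. The decomposition is therefore valid. The largest bag has 2 vertices, so the width is 1.

Yes; width 1.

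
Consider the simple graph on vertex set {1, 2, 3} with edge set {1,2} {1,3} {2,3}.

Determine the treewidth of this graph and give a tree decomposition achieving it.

With just one bag of size 3, the width is 3 − 1 = 2, so tw(G) ≤ 2. On the other hand G contains the 3-clique {1, 2, 3}. A clique must lie in a single bag of any decomposition, so no decomposition can have width below 2. Combining the bounds, tw(G) = 2.

Treewidth 2.
One optimal decomposition is:
Bags: B1 = {1, 2, 3}
Tree: (single bag)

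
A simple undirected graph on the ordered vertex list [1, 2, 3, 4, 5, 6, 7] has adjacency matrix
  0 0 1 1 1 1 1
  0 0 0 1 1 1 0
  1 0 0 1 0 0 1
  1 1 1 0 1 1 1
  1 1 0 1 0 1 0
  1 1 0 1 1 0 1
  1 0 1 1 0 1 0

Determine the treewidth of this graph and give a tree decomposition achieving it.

Each bag holds 4 vertices, so the decomposition has width 3, which upper-bounds the treewidth. For the lower bound, the 4 vertices {1, 3, 4, 7} are pairwise adjacent, and any tree decomposition puts a clique entirely inside one bag — forcing width ≥ 3. Combining the bounds, tw(G) = 3.

Treewidth 3.
Bags: B1 = {1, 4, 6, 7}  B2 = {1, 4, 5, 6}  B3 = {2, 4, 5, 6}  B4 = {1, 3, 4, 7}
Tree: B1–B2, B2–B3, B1–B4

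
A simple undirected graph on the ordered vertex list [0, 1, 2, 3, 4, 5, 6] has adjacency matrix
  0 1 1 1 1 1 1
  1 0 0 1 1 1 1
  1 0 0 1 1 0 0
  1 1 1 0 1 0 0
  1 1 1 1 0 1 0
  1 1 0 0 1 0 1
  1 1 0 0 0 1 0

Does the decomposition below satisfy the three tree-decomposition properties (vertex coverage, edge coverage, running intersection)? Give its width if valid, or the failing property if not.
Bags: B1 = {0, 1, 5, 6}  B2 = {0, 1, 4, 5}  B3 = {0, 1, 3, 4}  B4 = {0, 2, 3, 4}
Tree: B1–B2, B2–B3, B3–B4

Checking the three conditions: (i) the bags cover all of {0, 1, 2, 3, 4, 5, 6}; (ii) for each edge, some bag contains both endpoints; (iii) the bags containing any fixed vertex form a subtree. All hold, so the decomposition is valid with width 4 − 1 = 3.

Yes; width 3.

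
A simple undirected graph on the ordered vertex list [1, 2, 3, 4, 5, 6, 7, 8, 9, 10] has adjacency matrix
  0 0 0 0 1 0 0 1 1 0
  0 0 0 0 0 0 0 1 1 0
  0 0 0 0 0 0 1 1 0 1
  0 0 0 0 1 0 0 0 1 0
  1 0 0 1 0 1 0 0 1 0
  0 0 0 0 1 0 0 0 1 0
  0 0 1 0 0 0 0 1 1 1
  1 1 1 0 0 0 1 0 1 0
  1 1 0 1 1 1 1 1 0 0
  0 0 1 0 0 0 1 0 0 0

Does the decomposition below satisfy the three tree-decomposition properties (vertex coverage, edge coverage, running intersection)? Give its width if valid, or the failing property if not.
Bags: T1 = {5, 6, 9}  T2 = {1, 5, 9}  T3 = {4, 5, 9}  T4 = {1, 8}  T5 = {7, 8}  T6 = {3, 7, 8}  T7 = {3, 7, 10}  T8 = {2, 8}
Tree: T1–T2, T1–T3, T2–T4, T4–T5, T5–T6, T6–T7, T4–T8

No — edge (9,8) lies in no bag.

A tree decomposition must satisfy three properties: every vertex lies in some bag; for every edge, both endpoints lie together in some bag; and for every vertex, the bags containing it form a connected subtree. Here edge (9,8) lies in no bag, so the decomposition is invalid.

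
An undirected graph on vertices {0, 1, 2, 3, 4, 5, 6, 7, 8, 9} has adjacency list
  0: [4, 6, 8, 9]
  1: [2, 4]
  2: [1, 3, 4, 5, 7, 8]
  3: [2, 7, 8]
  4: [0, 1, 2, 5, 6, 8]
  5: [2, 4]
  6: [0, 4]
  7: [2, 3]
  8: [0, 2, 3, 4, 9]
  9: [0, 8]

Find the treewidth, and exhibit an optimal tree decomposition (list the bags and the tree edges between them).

Treewidth 2.
Bags: B1 = {1, 2, 4}  B2 = {2, 4, 8}  B3 = {0, 4, 8}  B4 = {2, 4, 5}  B5 = {0, 8, 9}  B6 = {0, 4, 6}  B7 = {2, 3, 8}  B8 = {2, 3, 7}
Tree: B1–B2, B2–B3, B2–B4, B3–B5, B3–B6, B2–B7, B7–B8

Every bag has size at most 3, so the width is 3 − 1 = 2 and tw(G) ≤ 2. On the other hand G contains the 3-clique {0, 8, 9}. A clique must lie in a single bag of any decomposition, so no decomposition can have width below 2. Hence tw(G) = 2 exactly.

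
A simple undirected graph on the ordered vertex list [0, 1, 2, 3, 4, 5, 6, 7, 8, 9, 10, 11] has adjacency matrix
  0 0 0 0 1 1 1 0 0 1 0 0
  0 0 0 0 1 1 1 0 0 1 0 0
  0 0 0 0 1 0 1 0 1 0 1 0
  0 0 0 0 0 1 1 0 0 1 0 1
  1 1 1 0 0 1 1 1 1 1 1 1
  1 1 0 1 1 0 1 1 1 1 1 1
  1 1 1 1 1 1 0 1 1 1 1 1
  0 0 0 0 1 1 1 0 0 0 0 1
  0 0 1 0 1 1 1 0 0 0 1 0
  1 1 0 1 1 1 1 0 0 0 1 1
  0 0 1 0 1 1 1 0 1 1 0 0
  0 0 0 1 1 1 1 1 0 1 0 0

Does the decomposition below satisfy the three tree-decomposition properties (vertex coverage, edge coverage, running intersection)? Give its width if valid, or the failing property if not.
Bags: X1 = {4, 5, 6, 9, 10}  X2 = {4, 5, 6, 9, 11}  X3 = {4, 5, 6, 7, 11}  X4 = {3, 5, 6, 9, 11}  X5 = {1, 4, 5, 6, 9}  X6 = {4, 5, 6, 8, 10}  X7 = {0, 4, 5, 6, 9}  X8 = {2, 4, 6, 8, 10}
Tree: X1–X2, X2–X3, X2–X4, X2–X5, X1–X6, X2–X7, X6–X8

Every vertex of G appears in some bag (union = {0, 1, 2, 3, 4, 5, 6, 7, 8, 9, 10, 11}); every edge is covered by a bag; and for each vertex v the set of bags containing v is connected in the bag tree. The decomposition is therefore valid. The largest bag has 5 vertices, so the width is 4.

Yes; width 4.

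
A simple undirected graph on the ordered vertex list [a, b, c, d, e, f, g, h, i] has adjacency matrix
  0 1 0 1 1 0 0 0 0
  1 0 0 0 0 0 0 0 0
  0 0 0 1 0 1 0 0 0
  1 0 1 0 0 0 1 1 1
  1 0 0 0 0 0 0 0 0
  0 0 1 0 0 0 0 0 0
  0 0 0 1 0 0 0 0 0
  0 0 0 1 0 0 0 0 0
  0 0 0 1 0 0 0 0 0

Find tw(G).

A width-1 tree decomposition is:
Bags: B1 = {d, i}  B2 = {c, d}  B3 = {a, d}  B4 = {a, b}  B5 = {d, h}  B6 = {d, g}  B7 = {a, e}  B8 = {c, f}
Tree: B1–B2, B1–B3, B3–B4, B3–B5, B5–B6, B3–B7, B2–B8
Each bag holds 2 vertices, so the decomposition has width 1, which upper-bounds the treewidth. Since G has at least one edge (e.g. i–d), it is not an edgeless graph, so tw(G) ≥ 1. The upper and lower bounds meet at 1, so that is the treewidth.

1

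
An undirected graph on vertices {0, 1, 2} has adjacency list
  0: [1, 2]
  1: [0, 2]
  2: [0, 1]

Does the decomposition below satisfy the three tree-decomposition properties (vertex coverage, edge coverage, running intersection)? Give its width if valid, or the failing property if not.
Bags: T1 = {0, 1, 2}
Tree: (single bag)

Every vertex of G appears in some bag (union = {0, 1, 2}); every edge is covered by a bag; and for each vertex v the set of bags containing v is connected in the bag tree. The decomposition is therefore valid. The largest bag has 3 vertices, so the width is 2.

Yes; width 2.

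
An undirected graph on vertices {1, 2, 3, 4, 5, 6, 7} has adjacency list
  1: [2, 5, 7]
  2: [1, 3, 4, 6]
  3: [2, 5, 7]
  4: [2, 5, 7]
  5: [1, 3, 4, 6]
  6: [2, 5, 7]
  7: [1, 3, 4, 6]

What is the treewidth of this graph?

A width-3 tree decomposition is:
Bags: B1 = {2, 3, 5, 7}  B2 = {2, 4, 5, 7}  B3 = {1, 2, 5, 7}  B4 = {2, 5, 6, 7}
Tree: B1–B2, B2–B3, B3–B4
The largest bag has 4 vertices, giving width 3; this decomposition certifies tw(G) ≤ 3. For the lower bound: the 4 vertex sets {2,3}, {4,7}, {5}, {1} are disjoint, each induces a connected subgraph, and every pair is joined by at least one edge of G. Contracting each set to a single vertex therefore yields K_{4} as a minor, and since treewidth is minor-monotone, tw(G) ≥ tw(K_{4}) = 3. The upper and lower bounds meet at 3, so that is the treewidth.

3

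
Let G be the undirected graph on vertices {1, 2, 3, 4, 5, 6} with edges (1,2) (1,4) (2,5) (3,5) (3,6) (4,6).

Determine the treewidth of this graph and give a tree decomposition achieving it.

Treewidth 2.
One optimal decomposition is:
Bags: B1 = {3, 4, 6}  B2 = {3, 4, 5}  B3 = {2, 4, 5}  B4 = {1, 2, 4}
Tree: B1–B2, B2–B3, B3–B4

Each bag holds 3 vertices, so the decomposition has width 2, which upper-bounds the treewidth. Since 4–6–3–5–2–1–4 is a cycle in G, G is not acyclic. Forests are exactly the graphs of treewidth ≤ 1, so tw(G) ≥ 2. The upper and lower bounds meet at 2, so that is the treewidth.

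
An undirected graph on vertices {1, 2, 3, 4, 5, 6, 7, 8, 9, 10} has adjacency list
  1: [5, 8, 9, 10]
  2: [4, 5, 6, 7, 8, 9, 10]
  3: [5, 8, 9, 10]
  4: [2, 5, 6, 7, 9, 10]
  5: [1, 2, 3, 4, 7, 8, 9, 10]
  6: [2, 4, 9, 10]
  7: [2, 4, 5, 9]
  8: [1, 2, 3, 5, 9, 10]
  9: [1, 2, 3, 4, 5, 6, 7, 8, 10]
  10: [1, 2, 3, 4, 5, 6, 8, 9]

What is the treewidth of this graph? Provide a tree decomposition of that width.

Every bag has size at most 5, so the width is 5 − 1 = 4 and tw(G) ≤ 4. Conversely, {1, 5, 8, 9, 10} is a clique of size 5, and the vertices of any clique must share a bag in every tree decomposition; so some bag has ≥ 5 vertices and tw(G) ≥ 4. Combining the bounds, tw(G) = 4.

Treewidth 4.
One such decomposition:
Bags: B1 = {2, 4, 5, 9, 10}  B2 = {2, 4, 5, 7, 9}  B3 = {2, 5, 8, 9, 10}  B4 = {2, 4, 6, 9, 10}  B5 = {1, 5, 8, 9, 10}  B6 = {3, 5, 8, 9, 10}
Tree: B1–B2, B1–B3, B1–B4, B3–B5, B5–B6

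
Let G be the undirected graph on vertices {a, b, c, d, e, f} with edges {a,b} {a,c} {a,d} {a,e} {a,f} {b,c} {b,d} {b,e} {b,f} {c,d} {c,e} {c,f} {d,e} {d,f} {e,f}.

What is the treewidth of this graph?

A width-5 tree decomposition is:
Bags: B1 = {a, b, c, d, e, f}
Tree: (single bag)
A single bag containing all 6 vertices is trivially a valid decomposition of width 5. Conversely, {a, b, c, d, e, f} is a clique of size 6, and the vertices of any clique must share a bag in every tree decomposition; so some bag has ≥ 6 vertices and tw(G) ≥ 5. The upper and lower bounds meet at 5, so that is the treewidth.

5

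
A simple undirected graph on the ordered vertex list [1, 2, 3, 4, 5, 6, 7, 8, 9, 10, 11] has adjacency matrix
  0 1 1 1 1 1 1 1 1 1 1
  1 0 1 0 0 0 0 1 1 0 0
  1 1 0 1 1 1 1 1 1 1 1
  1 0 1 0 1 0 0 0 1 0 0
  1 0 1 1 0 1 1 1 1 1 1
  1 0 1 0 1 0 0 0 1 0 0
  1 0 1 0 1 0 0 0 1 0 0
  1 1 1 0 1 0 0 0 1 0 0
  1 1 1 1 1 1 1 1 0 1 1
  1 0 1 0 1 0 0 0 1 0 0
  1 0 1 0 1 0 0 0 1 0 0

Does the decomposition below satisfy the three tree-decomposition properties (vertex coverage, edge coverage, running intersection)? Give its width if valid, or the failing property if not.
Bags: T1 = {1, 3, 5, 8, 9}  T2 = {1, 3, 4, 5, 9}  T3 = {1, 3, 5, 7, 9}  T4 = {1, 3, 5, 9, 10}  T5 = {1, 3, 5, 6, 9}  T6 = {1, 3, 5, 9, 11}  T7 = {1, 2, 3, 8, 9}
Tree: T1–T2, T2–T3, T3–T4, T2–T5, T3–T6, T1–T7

Vertex coverage: the bags together contain {1, 2, 3, 4, 5, 6, 7, 8, 9, 10, 11}, the full vertex set. Edge coverage: each edge of G has both endpoints in at least one bag. Running intersection: for every vertex, the bags containing it form a connected subtree. All three properties hold, so this is a valid tree decomposition of width max|bag| − 1 = 4, and hence tw(G) ≤ 4.

Yes; width 4.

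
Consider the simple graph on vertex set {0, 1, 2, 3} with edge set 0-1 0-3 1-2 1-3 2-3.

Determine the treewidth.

2

A width-2 tree decomposition is:
Bags: B1 = {0, 1, 3}  B2 = {1, 2, 3}
Tree: B1–B2
Each bag holds 3 vertices, so the decomposition has width 2, which upper-bounds the treewidth. Conversely, {0, 1, 3} is a clique of size 3, and the vertices of any clique must share a bag in every tree decomposition; so some bag has ≥ 3 vertices and tw(G) ≥ 2. Hence tw(G) = 2 exactly.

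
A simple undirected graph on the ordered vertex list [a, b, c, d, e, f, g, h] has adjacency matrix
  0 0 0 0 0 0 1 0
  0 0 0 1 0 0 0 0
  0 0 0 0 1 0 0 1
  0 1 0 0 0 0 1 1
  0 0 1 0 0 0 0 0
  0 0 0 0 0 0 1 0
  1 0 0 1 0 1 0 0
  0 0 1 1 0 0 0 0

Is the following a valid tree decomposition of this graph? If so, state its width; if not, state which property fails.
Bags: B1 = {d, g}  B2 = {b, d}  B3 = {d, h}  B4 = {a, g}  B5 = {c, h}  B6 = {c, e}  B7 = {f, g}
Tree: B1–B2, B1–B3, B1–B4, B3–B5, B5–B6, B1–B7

Yes; width 1.

Vertex coverage: the bags together contain {a, b, c, d, e, f, g, h}, the full vertex set. Edge coverage: each edge of G has both endpoints in at least one bag. Running intersection: for every vertex, the bags containing it form a connected subtree. All three properties hold, so this is a valid tree decomposition of width max|bag| − 1 = 1, and hence tw(G) ≤ 1.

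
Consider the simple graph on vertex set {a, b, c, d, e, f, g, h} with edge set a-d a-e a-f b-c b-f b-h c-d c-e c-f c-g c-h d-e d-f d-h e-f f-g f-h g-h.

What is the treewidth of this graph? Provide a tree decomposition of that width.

Treewidth 3.
Bags: B1 = {c, d, f, h}  B2 = {b, c, f, h}  B3 = {c, d, e, f}  B4 = {a, d, e, f}  B5 = {c, f, g, h}
Tree: B1–B2, B1–B3, B3–B4, B1–B5

Each bag holds 4 vertices, so the decomposition has width 3, which upper-bounds the treewidth. For the lower bound, the 4 vertices {c, d, e, f} are pairwise adjacent, and any tree decomposition puts a clique entirely inside one bag — forcing width ≥ 3. The upper and lower bounds meet at 3, so that is the treewidth.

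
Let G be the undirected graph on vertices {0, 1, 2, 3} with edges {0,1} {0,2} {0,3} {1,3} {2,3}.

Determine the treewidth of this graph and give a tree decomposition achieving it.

Each bag holds 3 vertices, so the decomposition has width 2, which upper-bounds the treewidth. For the lower bound, the 3 vertices {0, 1, 3} are pairwise adjacent, and any tree decomposition puts a clique entirely inside one bag — forcing width ≥ 2. Therefore the treewidth is 2.

Treewidth 2.
Bags: B1 = {0, 1, 3}  B2 = {0, 2, 3}
Tree: B1–B2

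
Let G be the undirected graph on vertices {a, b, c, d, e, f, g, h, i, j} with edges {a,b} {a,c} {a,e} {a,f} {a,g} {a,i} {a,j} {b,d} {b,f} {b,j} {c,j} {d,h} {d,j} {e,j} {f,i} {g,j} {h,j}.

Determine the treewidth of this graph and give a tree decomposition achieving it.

Treewidth 2.
One such decomposition:
Bags: B1 = {a, b, f}  B2 = {a, b, j}  B3 = {a, e, j}  B4 = {a, g, j}  B5 = {a, f, i}  B6 = {a, c, j}  B7 = {b, d, j}  B8 = {d, h, j}
Tree: B1–B2, B2–B3, B2–B4, B1–B5, B3–B6, B2–B7, B7–B8

Each bag holds 3 vertices, so the decomposition has width 2, which upper-bounds the treewidth. On the other hand G contains the 3-clique {d, h, j}. A clique must lie in a single bag of any decomposition, so no decomposition can have width below 2. Combining the bounds, tw(G) = 2.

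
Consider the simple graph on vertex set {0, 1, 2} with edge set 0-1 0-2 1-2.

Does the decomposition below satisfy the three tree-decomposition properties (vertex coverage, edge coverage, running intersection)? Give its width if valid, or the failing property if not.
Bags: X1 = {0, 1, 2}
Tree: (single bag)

Yes; width 2.

Every vertex of G appears in some bag (union = {0, 1, 2}); every edge is covered by a bag; and for each vertex v the set of bags containing v is connected in the bag tree. The decomposition is therefore valid. The largest bag has 3 vertices, so the width is 2.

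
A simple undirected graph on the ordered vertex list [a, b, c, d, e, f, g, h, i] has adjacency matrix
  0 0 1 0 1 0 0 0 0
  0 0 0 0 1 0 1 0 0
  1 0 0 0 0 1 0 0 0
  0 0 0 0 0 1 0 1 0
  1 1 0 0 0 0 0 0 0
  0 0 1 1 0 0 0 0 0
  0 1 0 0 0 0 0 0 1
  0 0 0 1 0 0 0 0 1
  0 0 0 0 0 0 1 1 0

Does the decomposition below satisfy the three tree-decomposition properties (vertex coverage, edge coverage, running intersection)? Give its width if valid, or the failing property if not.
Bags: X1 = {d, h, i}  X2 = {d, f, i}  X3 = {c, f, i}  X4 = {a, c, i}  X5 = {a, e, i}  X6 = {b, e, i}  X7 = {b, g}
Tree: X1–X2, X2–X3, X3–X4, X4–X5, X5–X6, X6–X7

No — edge (i,g) lies in no bag.

A tree decomposition must satisfy three properties: every vertex lies in some bag; for every edge, both endpoints lie together in some bag; and for every vertex, the bags containing it form a connected subtree. Here edge (i,g) lies in no bag, so the decomposition is invalid.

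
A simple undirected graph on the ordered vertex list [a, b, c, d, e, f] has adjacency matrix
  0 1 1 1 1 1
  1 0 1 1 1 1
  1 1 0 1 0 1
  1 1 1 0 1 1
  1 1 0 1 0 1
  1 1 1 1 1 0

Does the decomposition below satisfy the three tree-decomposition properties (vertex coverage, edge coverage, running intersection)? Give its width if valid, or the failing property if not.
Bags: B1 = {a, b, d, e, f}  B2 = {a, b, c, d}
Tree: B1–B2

A tree decomposition must satisfy three properties: every vertex lies in some bag; for every edge, both endpoints lie together in some bag; and for every vertex, the bags containing it form a connected subtree. Here edge (f,c) lies in no bag, so the decomposition is invalid.

No — edge (f,c) lies in no bag.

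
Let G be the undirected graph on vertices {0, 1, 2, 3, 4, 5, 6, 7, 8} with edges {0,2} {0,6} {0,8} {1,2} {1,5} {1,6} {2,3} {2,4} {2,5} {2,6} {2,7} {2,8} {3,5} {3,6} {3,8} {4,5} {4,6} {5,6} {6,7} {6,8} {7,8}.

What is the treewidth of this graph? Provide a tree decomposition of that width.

Every bag has size at most 4, so the width is 4 − 1 = 3 and tw(G) ≤ 3. On the other hand G contains the 4-clique {0, 2, 6, 8}. A clique must lie in a single bag of any decomposition, so no decomposition can have width below 3. Hence tw(G) = 3 exactly.

Treewidth 3.
One such decomposition:
Bags: B1 = {2, 3, 6, 8}  B2 = {2, 6, 7, 8}  B3 = {2, 3, 5, 6}  B4 = {2, 4, 5, 6}  B5 = {0, 2, 6, 8}  B6 = {1, 2, 5, 6}
Tree: B1–B2, B1–B3, B3–B4, B1–B5, B4–B6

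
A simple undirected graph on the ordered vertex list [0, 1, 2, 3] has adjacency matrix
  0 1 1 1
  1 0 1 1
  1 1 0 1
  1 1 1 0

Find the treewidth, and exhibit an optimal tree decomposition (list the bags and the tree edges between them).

A single bag containing all 4 vertices is trivially a valid decomposition of width 3. Conversely, {0, 1, 2, 3} is a clique of size 4, and the vertices of any clique must share a bag in every tree decomposition; so some bag has ≥ 4 vertices and tw(G) ≥ 3. Combining the bounds, tw(G) = 3.

Treewidth 3.
One optimal decomposition is:
Bags: B1 = {0, 1, 2, 3}
Tree: (single bag)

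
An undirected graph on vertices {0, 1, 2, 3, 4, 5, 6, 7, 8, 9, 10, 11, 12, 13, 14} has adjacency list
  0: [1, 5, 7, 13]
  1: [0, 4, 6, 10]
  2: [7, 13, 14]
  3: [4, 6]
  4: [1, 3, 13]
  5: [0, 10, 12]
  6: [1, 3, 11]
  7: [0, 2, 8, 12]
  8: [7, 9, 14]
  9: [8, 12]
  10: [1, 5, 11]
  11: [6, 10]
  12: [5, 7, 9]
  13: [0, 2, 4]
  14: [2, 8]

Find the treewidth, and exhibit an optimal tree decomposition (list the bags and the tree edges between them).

Treewidth 3.
Bags: B1 = {3, 6, 10, 11}  B2 = {1, 3, 6, 10}  B3 = {1, 3, 4, 10}  B4 = {1, 4, 5, 10}  B5 = {0, 1, 4, 5}  B6 = {0, 4, 5, 13}  B7 = {0, 5, 12, 13}  B8 = {0, 7, 12, 13}  B9 = {2, 7, 12, 13}  B10 = {2, 7, 9, 12}  B11 = {2, 7, 8, 9}  B12 = {2, 8, 9, 14}
Tree: B1–B2, B2–B3, B3–B4, B4–B5, B5–B6, B6–B7, B7–B8, B8–B9, B9–B10, B10–B11, B11–B12

Each bag holds 4 vertices, so the decomposition has width 3, which upper-bounds the treewidth. For the lower bound: the 4 vertex sets {3,6,11}, {10}, {1}, {0,4,5,13} are disjoint, each induces a connected subgraph, and every pair is joined by at least one edge of G. Contracting each set to a single vertex therefore yields K_{4} as a minor, and since treewidth is minor-monotone, tw(G) ≥ tw(K_{4}) = 3. Hence tw(G) = 3 exactly.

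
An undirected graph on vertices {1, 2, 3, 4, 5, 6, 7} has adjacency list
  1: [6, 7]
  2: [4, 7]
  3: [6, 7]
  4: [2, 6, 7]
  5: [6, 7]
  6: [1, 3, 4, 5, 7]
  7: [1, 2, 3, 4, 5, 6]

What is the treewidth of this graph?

A width-2 tree decomposition is:
Bags: B1 = {1, 6, 7}  B2 = {4, 6, 7}  B3 = {5, 6, 7}  B4 = {3, 6, 7}  B5 = {2, 4, 7}
Tree: B1–B2, B2–B3, B3–B4, B2–B5
Each bag holds 3 vertices, so the decomposition has width 2, which upper-bounds the treewidth. On the other hand G contains the 3-clique {2, 4, 7}. A clique must lie in a single bag of any decomposition, so no decomposition can have width below 2. The upper and lower bounds meet at 2, so that is the treewidth.

2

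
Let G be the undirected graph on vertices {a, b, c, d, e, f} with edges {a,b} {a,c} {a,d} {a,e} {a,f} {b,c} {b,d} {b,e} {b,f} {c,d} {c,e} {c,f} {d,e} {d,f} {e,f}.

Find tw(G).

5

A width-5 tree decomposition is:
Bags: B1 = {a, b, c, d, e, f}
Tree: (single bag)
With just one bag of size 6, the width is 6 − 1 = 5, so tw(G) ≤ 5. On the other hand G contains the 6-clique {a, b, c, d, e, f}. A clique must lie in a single bag of any decomposition, so no decomposition can have width below 5. Therefore the treewidth is 5.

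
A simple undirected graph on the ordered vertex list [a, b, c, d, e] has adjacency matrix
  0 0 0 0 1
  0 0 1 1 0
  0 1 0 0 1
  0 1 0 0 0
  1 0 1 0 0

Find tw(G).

A width-1 tree decomposition is:
Bags: B1 = {a, e}  B2 = {c, e}  B3 = {b, c}  B4 = {b, d}
Tree: B1–B2, B2–B3, B3–B4
Every bag has size at most 2, so the width is 2 − 1 = 1 and tw(G) ≤ 1. Since G has at least one edge (e.g. a–e), it is not an edgeless graph, so tw(G) ≥ 1. Hence tw(G) = 1 exactly.

1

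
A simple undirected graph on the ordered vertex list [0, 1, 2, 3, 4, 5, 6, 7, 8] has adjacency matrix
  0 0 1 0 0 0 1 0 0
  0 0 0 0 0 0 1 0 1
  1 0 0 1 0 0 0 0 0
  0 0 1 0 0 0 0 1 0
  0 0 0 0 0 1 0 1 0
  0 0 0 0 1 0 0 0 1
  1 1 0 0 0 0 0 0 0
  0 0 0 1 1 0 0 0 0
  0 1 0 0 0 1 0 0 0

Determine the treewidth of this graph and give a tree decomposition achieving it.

Each bag holds 3 vertices, so the decomposition has width 2, which upper-bounds the treewidth. For the lower bound, G contains the cycle 6–1–8–5–4–7–3–2–0–6, so G is not a forest; only forests have treewidth ≤ 1, hence tw(G) ≥ 2. The upper and lower bounds meet at 2, so that is the treewidth.

Treewidth 2.
One such decomposition:
Bags: B1 = {1, 6, 8}  B2 = {5, 6, 8}  B3 = {4, 5, 6}  B4 = {4, 6, 7}  B5 = {3, 6, 7}  B6 = {2, 3, 6}  B7 = {0, 2, 6}
Tree: B1–B2, B2–B3, B3–B4, B4–B5, B5–B6, B6–B7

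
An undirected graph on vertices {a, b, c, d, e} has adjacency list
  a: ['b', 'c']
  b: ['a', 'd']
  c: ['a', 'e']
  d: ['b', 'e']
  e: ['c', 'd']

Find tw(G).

A width-2 tree decomposition is:
Bags: B1 = {c, d, e}  B2 = {b, c, d}  B3 = {a, b, c}
Tree: B1–B2, B2–B3
Every bag has size at most 3, so the width is 3 − 1 = 2 and tw(G) ≤ 2. The edges c–e–d–b–a–c form a cycle, so G is not a tree and its treewidth is at least 2. Combining the bounds, tw(G) = 2.

2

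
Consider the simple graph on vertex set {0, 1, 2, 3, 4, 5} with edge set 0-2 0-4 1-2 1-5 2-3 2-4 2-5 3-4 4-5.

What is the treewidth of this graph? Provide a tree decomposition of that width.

Each bag holds 3 vertices, so the decomposition has width 2, which upper-bounds the treewidth. On the other hand G contains the 3-clique {1, 2, 5}. A clique must lie in a single bag of any decomposition, so no decomposition can have width below 2. Therefore the treewidth is 2.

Treewidth 2.
One optimal decomposition is:
Bags: B1 = {2, 4, 5}  B2 = {1, 2, 5}  B3 = {0, 2, 4}  B4 = {2, 3, 4}
Tree: B1–B2, B1–B3, B1–B4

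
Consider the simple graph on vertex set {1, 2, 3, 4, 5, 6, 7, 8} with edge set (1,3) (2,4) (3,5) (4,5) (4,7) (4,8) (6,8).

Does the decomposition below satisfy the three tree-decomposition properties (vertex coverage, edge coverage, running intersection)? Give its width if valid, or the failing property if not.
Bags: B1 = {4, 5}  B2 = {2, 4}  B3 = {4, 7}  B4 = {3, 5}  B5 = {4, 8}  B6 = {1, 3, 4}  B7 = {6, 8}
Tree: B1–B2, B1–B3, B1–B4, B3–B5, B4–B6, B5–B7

A tree decomposition must satisfy three properties: every vertex lies in some bag; for every edge, both endpoints lie together in some bag; and for every vertex, the bags containing it form a connected subtree. Here bags containing vertex 4 are not connected in the tree, so the decomposition is invalid.

No — bags containing vertex 4 are not connected in the tree.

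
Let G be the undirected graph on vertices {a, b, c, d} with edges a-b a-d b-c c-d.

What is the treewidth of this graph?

2

A width-2 tree decomposition is:
Bags: B1 = {a, b, c}  B2 = {a, c, d}
Tree: B1–B2
The largest bag has 3 vertices, giving width 2; this decomposition certifies tw(G) ≤ 2. For the lower bound, G contains the cycle a–b–c–d–a, so G is not a forest; only forests have treewidth ≤ 1, hence tw(G) ≥ 2. The upper and lower bounds meet at 2, so that is the treewidth.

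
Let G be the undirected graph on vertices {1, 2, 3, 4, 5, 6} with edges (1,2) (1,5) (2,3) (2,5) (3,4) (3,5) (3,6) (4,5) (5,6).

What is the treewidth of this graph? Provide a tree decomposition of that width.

Every bag has size at most 3, so the width is 3 − 1 = 2 and tw(G) ≤ 2. Conversely, {1, 2, 5} is a clique of size 3, and the vertices of any clique must share a bag in every tree decomposition; so some bag has ≥ 3 vertices and tw(G) ≥ 2. Combining the bounds, tw(G) = 2.

Treewidth 2.
One optimal decomposition is:
Bags: B1 = {2, 3, 5}  B2 = {1, 2, 5}  B3 = {3, 5, 6}  B4 = {3, 4, 5}
Tree: B1–B2, B1–B3, B1–B4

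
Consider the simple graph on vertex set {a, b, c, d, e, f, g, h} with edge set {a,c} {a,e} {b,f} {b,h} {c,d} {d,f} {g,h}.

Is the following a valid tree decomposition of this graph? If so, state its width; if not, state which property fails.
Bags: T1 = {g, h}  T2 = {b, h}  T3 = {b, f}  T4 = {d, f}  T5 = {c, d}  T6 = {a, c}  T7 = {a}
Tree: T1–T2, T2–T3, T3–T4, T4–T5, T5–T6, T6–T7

A tree decomposition must satisfy three properties: every vertex lies in some bag; for every edge, both endpoints lie together in some bag; and for every vertex, the bags containing it form a connected subtree. Here vertex e appears in no bag, so the decomposition is invalid.

No — vertex e appears in no bag.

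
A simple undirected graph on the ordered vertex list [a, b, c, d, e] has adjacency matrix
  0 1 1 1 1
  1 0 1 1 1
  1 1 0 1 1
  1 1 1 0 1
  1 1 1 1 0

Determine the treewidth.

A width-4 tree decomposition is:
Bags: B1 = {a, b, c, d, e}
Tree: (single bag)
A single bag containing all 5 vertices is trivially a valid decomposition of width 4. For the lower bound, the 5 vertices {a, b, c, d, e} are pairwise adjacent, and any tree decomposition puts a clique entirely inside one bag — forcing width ≥ 4. Therefore the treewidth is 4.

4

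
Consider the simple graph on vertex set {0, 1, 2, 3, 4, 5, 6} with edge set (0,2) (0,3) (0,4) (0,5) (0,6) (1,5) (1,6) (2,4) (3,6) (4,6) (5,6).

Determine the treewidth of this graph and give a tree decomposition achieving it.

Each bag holds 3 vertices, so the decomposition has width 2, which upper-bounds the treewidth. Conversely, {0, 2, 4} is a clique of size 3, and the vertices of any clique must share a bag in every tree decomposition; so some bag has ≥ 3 vertices and tw(G) ≥ 2. Combining the bounds, tw(G) = 2.

Treewidth 2.
Bags: B1 = {0, 4, 6}  B2 = {0, 3, 6}  B3 = {0, 5, 6}  B4 = {0, 2, 4}  B5 = {1, 5, 6}
Tree: B1–B2, B2–B3, B1–B4, B3–B5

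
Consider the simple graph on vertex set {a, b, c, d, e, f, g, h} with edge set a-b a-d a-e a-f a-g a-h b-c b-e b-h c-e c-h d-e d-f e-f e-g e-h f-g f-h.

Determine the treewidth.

A width-3 tree decomposition is:
Bags: B1 = {a, b, e, h}  B2 = {b, c, e, h}  B3 = {a, e, f, h}  B4 = {a, d, e, f}  B5 = {a, e, f, g}
Tree: B1–B2, B1–B3, B3–B4, B4–B5
Each bag holds 4 vertices, so the decomposition has width 3, which upper-bounds the treewidth. For the lower bound, the 4 vertices {b, c, e, h} are pairwise adjacent, and any tree decomposition puts a clique entirely inside one bag — forcing width ≥ 3. Combining the bounds, tw(G) = 3.

3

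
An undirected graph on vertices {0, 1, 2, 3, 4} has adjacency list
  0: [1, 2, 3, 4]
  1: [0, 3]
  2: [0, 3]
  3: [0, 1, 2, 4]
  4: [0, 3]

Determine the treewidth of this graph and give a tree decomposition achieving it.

Treewidth 2.
One such decomposition:
Bags: B1 = {0, 1, 3}  B2 = {0, 3, 4}  B3 = {0, 2, 3}
Tree: B1–B2, B1–B3

Every bag has size at most 3, so the width is 3 − 1 = 2 and tw(G) ≤ 2. For the lower bound, the 3 vertices {0, 1, 3} are pairwise adjacent, and any tree decomposition puts a clique entirely inside one bag — forcing width ≥ 2. Hence tw(G) = 2 exactly.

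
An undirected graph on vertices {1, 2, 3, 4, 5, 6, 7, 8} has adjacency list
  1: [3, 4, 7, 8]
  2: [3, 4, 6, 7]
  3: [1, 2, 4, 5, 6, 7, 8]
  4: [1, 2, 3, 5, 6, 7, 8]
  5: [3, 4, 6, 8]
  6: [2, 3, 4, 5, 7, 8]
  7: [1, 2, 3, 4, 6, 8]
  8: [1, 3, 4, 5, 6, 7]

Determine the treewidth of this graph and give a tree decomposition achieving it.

Treewidth 4.
Bags: B1 = {3, 4, 6, 7, 8}  B2 = {1, 3, 4, 7, 8}  B3 = {2, 3, 4, 6, 7}  B4 = {3, 4, 5, 6, 8}
Tree: B1–B2, B1–B3, B1–B4

Each bag holds 5 vertices, so the decomposition has width 4, which upper-bounds the treewidth. For the lower bound, the 5 vertices {1, 3, 4, 7, 8} are pairwise adjacent, and any tree decomposition puts a clique entirely inside one bag — forcing width ≥ 4. Hence tw(G) = 4 exactly.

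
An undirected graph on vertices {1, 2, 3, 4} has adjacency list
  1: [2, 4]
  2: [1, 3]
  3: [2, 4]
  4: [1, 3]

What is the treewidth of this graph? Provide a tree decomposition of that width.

Each bag holds 3 vertices, so the decomposition has width 2, which upper-bounds the treewidth. For the lower bound, G contains the cycle 4–1–2–3–4, so G is not a forest; only forests have treewidth ≤ 1, hence tw(G) ≥ 2. Combining the bounds, tw(G) = 2.

Treewidth 2.
One such decomposition:
Bags: B1 = {1, 2, 4}  B2 = {2, 3, 4}
Tree: B1–B2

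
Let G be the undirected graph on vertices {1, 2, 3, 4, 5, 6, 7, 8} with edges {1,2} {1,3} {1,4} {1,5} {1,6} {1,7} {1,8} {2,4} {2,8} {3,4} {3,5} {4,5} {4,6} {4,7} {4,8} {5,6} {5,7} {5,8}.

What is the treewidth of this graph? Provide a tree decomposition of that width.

Treewidth 3.
One such decomposition:
Bags: B1 = {1, 3, 4, 5}  B2 = {1, 4, 5, 7}  B3 = {1, 4, 5, 6}  B4 = {1, 4, 5, 8}  B5 = {1, 2, 4, 8}
Tree: B1–B2, B2–B3, B2–B4, B4–B5

The largest bag has 4 vertices, giving width 3; this decomposition certifies tw(G) ≤ 3. For the lower bound, the 4 vertices {1, 2, 4, 8} are pairwise adjacent, and any tree decomposition puts a clique entirely inside one bag — forcing width ≥ 3. The upper and lower bounds meet at 3, so that is the treewidth.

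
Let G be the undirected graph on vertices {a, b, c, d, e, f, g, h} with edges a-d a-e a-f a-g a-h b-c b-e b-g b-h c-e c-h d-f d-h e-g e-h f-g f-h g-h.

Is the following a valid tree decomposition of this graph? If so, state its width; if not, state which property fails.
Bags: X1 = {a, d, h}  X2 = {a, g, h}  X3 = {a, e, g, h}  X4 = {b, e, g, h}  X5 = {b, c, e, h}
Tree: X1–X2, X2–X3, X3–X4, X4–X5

No — vertex f appears in no bag.

A tree decomposition must satisfy three properties: every vertex lies in some bag; for every edge, both endpoints lie together in some bag; and for every vertex, the bags containing it form a connected subtree. Here vertex f appears in no bag, so the decomposition is invalid.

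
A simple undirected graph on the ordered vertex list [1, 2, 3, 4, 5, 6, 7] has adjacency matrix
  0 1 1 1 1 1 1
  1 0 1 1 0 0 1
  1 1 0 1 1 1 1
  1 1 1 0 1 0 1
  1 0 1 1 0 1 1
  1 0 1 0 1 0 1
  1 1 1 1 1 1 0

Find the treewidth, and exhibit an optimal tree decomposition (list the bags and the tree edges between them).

Treewidth 4.
Bags: B1 = {1, 3, 4, 5, 7}  B2 = {1, 2, 3, 4, 7}  B3 = {1, 3, 5, 6, 7}
Tree: B1–B2, B1–B3

The largest bag has 5 vertices, giving width 4; this decomposition certifies tw(G) ≤ 4. On the other hand G contains the 5-clique {1, 2, 3, 4, 7}. A clique must lie in a single bag of any decomposition, so no decomposition can have width below 4. The upper and lower bounds meet at 4, so that is the treewidth.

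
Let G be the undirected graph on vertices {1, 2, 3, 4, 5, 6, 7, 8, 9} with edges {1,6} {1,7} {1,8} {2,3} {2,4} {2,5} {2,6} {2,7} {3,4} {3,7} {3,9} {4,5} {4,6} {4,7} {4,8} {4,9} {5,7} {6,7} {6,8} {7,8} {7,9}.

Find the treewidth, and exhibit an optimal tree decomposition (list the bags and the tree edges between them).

Each bag holds 4 vertices, so the decomposition has width 3, which upper-bounds the treewidth. On the other hand G contains the 4-clique {1, 6, 7, 8}. A clique must lie in a single bag of any decomposition, so no decomposition can have width below 3. The upper and lower bounds meet at 3, so that is the treewidth.

Treewidth 3.
One optimal decomposition is:
Bags: B1 = {2, 4, 6, 7}  B2 = {4, 6, 7, 8}  B3 = {1, 6, 7, 8}  B4 = {2, 3, 4, 7}  B5 = {3, 4, 7, 9}  B6 = {2, 4, 5, 7}
Tree: B1–B2, B2–B3, B1–B4, B4–B5, B4–B6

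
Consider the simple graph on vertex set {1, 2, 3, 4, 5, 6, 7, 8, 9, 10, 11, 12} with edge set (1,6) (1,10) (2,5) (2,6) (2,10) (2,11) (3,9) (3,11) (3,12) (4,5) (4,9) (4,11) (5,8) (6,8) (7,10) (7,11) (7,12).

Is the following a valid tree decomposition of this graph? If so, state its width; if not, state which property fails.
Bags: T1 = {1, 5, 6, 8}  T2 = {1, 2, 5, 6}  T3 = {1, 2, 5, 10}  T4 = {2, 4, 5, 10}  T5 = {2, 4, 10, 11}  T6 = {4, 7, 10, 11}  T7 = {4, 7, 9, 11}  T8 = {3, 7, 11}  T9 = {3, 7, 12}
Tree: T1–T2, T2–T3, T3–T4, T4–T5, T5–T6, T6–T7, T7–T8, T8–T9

No — edge (9,3) lies in no bag.

A tree decomposition must satisfy three properties: every vertex lies in some bag; for every edge, both endpoints lie together in some bag; and for every vertex, the bags containing it form a connected subtree. Here edge (9,3) lies in no bag, so the decomposition is invalid.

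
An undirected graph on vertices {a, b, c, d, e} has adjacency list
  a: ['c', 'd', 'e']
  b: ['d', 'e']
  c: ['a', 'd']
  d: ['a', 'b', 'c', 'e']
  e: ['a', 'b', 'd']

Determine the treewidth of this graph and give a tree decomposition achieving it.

Treewidth 2.
Bags: B1 = {a, c, d}  B2 = {a, d, e}  B3 = {b, d, e}
Tree: B1–B2, B2–B3

Every bag has size at most 3, so the width is 3 − 1 = 2 and tw(G) ≤ 2. For the lower bound, the 3 vertices {a, d, e} are pairwise adjacent, and any tree decomposition puts a clique entirely inside one bag — forcing width ≥ 2. Therefore the treewidth is 2.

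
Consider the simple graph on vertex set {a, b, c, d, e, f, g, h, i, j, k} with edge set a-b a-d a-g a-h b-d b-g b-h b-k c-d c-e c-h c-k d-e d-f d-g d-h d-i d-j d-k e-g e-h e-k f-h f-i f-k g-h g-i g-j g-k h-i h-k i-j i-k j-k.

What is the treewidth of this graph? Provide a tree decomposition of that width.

Treewidth 4.
Bags: B1 = {b, d, g, h, k}  B2 = {d, g, h, i, k}  B3 = {d, g, i, j, k}  B4 = {d, e, g, h, k}  B5 = {a, b, d, g, h}  B6 = {d, f, h, i, k}  B7 = {c, d, e, h, k}
Tree: B1–B2, B2–B3, B2–B4, B1–B5, B2–B6, B4–B7

The largest bag has 5 vertices, giving width 4; this decomposition certifies tw(G) ≤ 4. For the lower bound, the 5 vertices {d, g, i, j, k} are pairwise adjacent, and any tree decomposition puts a clique entirely inside one bag — forcing width ≥ 4. Combining the bounds, tw(G) = 4.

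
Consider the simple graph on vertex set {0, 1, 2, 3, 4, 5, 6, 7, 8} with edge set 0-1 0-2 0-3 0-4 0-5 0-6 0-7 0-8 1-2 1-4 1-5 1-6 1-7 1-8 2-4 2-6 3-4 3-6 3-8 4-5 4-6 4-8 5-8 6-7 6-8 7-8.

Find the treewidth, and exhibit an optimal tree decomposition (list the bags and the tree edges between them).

Treewidth 4.
One optimal decomposition is:
Bags: B1 = {0, 3, 4, 6, 8}  B2 = {0, 1, 4, 6, 8}  B3 = {0, 1, 2, 4, 6}  B4 = {0, 1, 4, 5, 8}  B5 = {0, 1, 6, 7, 8}
Tree: B1–B2, B2–B3, B2–B4, B2–B5

Every bag has size at most 5, so the width is 5 − 1 = 4 and tw(G) ≤ 4. On the other hand G contains the 5-clique {0, 1, 4, 5, 8}. A clique must lie in a single bag of any decomposition, so no decomposition can have width below 4. Hence tw(G) = 4 exactly.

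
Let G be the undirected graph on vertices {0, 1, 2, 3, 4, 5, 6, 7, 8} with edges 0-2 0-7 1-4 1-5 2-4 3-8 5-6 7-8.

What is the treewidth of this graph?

A width-1 tree decomposition is:
Bags: B1 = {5, 6}  B2 = {1, 5}  B3 = {1, 4}  B4 = {2, 4}  B5 = {0, 2}  B6 = {0, 7}  B7 = {7, 8}  B8 = {3, 8}
Tree: B1–B2, B2–B3, B3–B4, B4–B5, B5–B6, B6–B7, B7–B8
The largest bag has 2 vertices, giving width 1; this decomposition certifies tw(G) ≤ 1. Any graph with an edge has treewidth ≥ 1, and G has the edge 6–5. Therefore the treewidth is 1.

1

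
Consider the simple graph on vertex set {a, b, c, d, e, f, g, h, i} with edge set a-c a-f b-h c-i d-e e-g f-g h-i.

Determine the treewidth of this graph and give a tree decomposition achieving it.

Each bag holds 2 vertices, so the decomposition has width 1, which upper-bounds the treewidth. Since G has at least one edge (e.g. d–e), it is not an edgeless graph, so tw(G) ≥ 1. The upper and lower bounds meet at 1, so that is the treewidth.

Treewidth 1.
Bags: B1 = {d, e}  B2 = {e, g}  B3 = {f, g}  B4 = {a, f}  B5 = {a, c}  B6 = {c, i}  B7 = {h, i}  B8 = {b, h}
Tree: B1–B2, B2–B3, B3–B4, B4–B5, B5–B6, B6–B7, B7–B8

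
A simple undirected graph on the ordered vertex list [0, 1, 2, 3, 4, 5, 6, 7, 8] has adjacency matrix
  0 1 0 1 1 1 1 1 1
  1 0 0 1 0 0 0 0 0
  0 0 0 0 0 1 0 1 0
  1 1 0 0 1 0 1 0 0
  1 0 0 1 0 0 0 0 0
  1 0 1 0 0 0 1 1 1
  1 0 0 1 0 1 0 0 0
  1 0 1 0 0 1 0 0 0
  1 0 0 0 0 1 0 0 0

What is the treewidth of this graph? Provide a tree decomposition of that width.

Every bag has size at most 3, so the width is 3 − 1 = 2 and tw(G) ≤ 2. Conversely, {0, 5, 8} is a clique of size 3, and the vertices of any clique must share a bag in every tree decomposition; so some bag has ≥ 3 vertices and tw(G) ≥ 2. Hence tw(G) = 2 exactly.

Treewidth 2.
One optimal decomposition is:
Bags: B1 = {0, 3, 6}  B2 = {0, 5, 6}  B3 = {0, 5, 8}  B4 = {0, 5, 7}  B5 = {0, 3, 4}  B6 = {0, 1, 3}  B7 = {2, 5, 7}
Tree: B1–B2, B2–B3, B2–B4, B1–B5, B1–B6, B4–B7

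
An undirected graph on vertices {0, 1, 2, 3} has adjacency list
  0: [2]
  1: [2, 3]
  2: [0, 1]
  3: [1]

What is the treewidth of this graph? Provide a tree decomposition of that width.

Treewidth 1.
One such decomposition:
Bags: B1 = {1, 3}  B2 = {1, 2}  B3 = {0, 2}
Tree: B1–B2, B2–B3

Each bag holds 2 vertices, so the decomposition has width 1, which upper-bounds the treewidth. G has an edge, so its treewidth is at least 1. Hence tw(G) = 1 exactly.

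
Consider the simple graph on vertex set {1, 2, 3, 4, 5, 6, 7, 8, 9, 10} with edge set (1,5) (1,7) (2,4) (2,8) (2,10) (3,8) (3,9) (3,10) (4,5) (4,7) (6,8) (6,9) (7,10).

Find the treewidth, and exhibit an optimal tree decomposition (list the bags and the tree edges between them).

Every bag has size at most 3, so the width is 3 − 1 = 2 and tw(G) ≤ 2. For the lower bound, G contains the cycle 5–1–7–4–5, so G is not a forest; only forests have treewidth ≤ 1, hence tw(G) ≥ 2. Hence tw(G) = 2 exactly.

Treewidth 2.
One such decomposition:
Bags: B1 = {1, 4, 5}  B2 = {1, 4, 7}  B3 = {2, 4, 7}  B4 = {2, 7, 10}  B5 = {2, 8, 10}  B6 = {3, 8, 10}  B7 = {3, 6, 8}  B8 = {3, 6, 9}
Tree: B1–B2, B2–B3, B3–B4, B4–B5, B5–B6, B6–B7, B7–B8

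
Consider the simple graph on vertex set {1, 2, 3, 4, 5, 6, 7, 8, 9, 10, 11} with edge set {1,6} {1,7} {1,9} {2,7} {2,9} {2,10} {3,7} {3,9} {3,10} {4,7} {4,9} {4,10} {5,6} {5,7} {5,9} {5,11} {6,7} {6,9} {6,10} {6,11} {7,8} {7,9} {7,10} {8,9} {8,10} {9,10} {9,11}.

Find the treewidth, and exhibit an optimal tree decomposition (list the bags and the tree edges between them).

Treewidth 3.
One optimal decomposition is:
Bags: B1 = {7, 8, 9, 10}  B2 = {6, 7, 9, 10}  B3 = {1, 6, 7, 9}  B4 = {5, 6, 7, 9}  B5 = {4, 7, 9, 10}  B6 = {5, 6, 9, 11}  B7 = {2, 7, 9, 10}  B8 = {3, 7, 9, 10}
Tree: B1–B2, B2–B3, B3–B4, B1–B5, B4–B6, B1–B7, B1–B8

Each bag holds 4 vertices, so the decomposition has width 3, which upper-bounds the treewidth. For the lower bound, the 4 vertices {5, 6, 9, 11} are pairwise adjacent, and any tree decomposition puts a clique entirely inside one bag — forcing width ≥ 3. Hence tw(G) = 3 exactly.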